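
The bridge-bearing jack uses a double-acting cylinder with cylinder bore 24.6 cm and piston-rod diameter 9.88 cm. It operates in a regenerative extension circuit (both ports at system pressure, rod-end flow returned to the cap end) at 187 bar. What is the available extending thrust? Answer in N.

With equal pressure on both faces, forces on the annular region cancel; the net push is pressure × rod cross-section.
Rod cross-section A_rod = π/4 × (9.88 cm)² = 76.67 cm^2
F = P × A_rod

F ≈ 1.43e5 N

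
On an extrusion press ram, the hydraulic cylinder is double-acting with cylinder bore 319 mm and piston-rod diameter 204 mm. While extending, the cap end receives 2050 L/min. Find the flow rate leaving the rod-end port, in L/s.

Q_out ≈ 20.2 L/s

Cap-side area A_cap = π/4 × (319 mm)² = 79920 mm^2
Rod-side annular area A_ann = π/4 × (319² − 204²) = 47240 mm^2
Piston speed v = Q_in/A_cap; rod-end outflow Q_out = v × A_ann = Q_in × A_ann/A_cap.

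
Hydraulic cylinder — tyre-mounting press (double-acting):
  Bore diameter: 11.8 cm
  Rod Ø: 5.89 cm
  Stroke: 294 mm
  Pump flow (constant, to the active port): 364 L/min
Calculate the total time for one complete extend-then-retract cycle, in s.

Cap-side area A_cap = π/4 × (11.8 cm)² = 109.4 cm^2
Rod-side annular area A_ann = π/4 × (11.8² − 5.89²) = 82.11 cm^2
t_ext = A_cap·L/Q = 0.5300 s
t_ret = A_ann·L/Q = 0.3979 s
t_cycle = t_ext + t_ret

t ≈ 0.928 s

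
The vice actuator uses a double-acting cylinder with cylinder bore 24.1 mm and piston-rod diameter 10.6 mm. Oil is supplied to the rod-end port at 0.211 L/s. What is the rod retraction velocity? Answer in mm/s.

v ≈ 573 mm/s

Rod-side annular area A_ann = π/4 × (24.1² − 10.6²) = 367.9 mm^2
Flow into the rod-end port fills the annular volume.
v = Q / A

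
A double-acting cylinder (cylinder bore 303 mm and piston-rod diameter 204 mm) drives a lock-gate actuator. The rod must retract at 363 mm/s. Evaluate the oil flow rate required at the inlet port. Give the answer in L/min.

Rod-side annular area A_ann = π/4 × (303² − 204²) = 39420 mm^2
Q = A × v

Q ≈ 859 L/min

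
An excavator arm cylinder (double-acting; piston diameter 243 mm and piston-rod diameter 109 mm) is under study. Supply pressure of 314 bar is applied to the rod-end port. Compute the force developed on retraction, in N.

F ≈ 1.16e6 N

Rod-side annular area A_ann = π/4 × (243² − 109²) = 37050 mm^2
On retraction the pressure acts on the annular area (bore minus rod).
F = P × A_ann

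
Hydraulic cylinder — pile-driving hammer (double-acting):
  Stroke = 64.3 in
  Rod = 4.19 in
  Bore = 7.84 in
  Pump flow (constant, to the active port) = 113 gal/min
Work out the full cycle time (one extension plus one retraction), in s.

Cap-side area A_cap = π/4 × (7.84 in)² = 48.27 in^2
Rod-side annular area A_ann = π/4 × (7.84² − 4.19²) = 34.49 in^2
t_ext = A_cap·L/Q = 7.135 s
t_ret = A_ann·L/Q = 5.097 s
t_cycle = t_ext + t_ret

t ≈ 12.2 s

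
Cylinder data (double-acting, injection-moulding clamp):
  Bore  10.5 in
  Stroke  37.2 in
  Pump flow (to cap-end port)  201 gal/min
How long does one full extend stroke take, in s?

t ≈ 4.16 s

Cap-side area A_cap = π/4 × (10.5 in)² = 86.59 in^2
Swept volume V = A × L; t = V / Q = A·L / Q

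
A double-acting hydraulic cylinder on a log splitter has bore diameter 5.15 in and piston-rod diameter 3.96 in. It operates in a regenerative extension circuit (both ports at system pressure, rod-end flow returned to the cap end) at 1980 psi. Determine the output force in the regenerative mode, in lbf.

With equal pressure on both faces, forces on the annular region cancel; the net push is pressure × rod cross-section.
Rod cross-section A_rod = π/4 × (3.96 in)² = 12.32 in^2
F = P × A_rod

F ≈ 24400 lbf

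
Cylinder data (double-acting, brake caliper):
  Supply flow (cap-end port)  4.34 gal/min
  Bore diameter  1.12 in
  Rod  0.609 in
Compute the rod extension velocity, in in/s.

Cap-side area A_cap = π/4 × (1.12 in)² = 0.9852 in^2
v = Q / A

v ≈ 17.0 in/s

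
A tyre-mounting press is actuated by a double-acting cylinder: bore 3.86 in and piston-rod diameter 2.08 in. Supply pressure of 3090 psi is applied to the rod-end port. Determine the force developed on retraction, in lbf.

F ≈ 25700 lbf

Rod-side annular area A_ann = π/4 × (3.86² − 2.08²) = 8.304 in^2
On retraction the pressure acts on the annular area (bore minus rod).
F = P × A_ann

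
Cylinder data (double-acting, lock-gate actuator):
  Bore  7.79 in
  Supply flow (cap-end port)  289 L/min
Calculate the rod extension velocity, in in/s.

Cap-side area A_cap = π/4 × (7.79 in)² = 47.66 in^2
v = Q / A

v ≈ 6.17 in/s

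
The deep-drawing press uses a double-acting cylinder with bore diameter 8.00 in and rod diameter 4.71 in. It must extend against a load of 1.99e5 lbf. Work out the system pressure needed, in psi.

Cap-side area A_cap = π/4 × (8.00 in)² = 50.27 in^2
P = F / A = 1.99e5 lbf / A

P ≈ 3960 psi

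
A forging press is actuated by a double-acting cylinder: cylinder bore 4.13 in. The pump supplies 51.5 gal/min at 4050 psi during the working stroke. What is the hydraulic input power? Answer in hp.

Hydraulic power = P × Q

W ≈ 122 hp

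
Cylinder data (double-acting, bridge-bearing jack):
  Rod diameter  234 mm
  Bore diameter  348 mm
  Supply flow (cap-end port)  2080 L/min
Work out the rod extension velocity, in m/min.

v ≈ 21.9 m/min

Cap-side area A_cap = π/4 × (348 mm)² = 95110 mm^2
v = Q / A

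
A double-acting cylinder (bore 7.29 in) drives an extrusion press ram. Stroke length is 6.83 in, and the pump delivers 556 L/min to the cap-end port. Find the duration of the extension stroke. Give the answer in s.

Cap-side area A_cap = π/4 × (7.29 in)² = 41.74 in^2
Swept volume V = A × L; t = V / Q = A·L / Q

t ≈ 0.504 s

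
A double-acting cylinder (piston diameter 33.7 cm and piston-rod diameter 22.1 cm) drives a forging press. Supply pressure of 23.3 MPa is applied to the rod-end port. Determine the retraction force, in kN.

Rod-side annular area A_ann = π/4 × (33.7² − 22.1²) = 508.4 cm^2
On retraction the pressure acts on the annular area (bore minus rod).
F = P × A_ann

F ≈ 1180 kN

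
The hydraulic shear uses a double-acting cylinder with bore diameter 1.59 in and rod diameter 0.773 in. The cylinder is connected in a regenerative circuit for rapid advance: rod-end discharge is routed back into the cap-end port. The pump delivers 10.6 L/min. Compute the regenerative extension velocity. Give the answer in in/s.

v ≈ 23.0 in/s

In regeneration the rod-end outflow joins the pump flow into the cap end, so the net volume the pump must supply per unit advance equals the rod cross-section area.
Rod cross-section A_rod = π/4 × (0.773 in)² = 0.4693 in^2
v = Q_pump / A_rod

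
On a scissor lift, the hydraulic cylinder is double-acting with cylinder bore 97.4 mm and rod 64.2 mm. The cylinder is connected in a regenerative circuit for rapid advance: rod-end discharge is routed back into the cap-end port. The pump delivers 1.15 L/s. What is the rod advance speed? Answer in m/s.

v ≈ 0.355 m/s

In regeneration the rod-end outflow joins the pump flow into the cap end, so the net volume the pump must supply per unit advance equals the rod cross-section area.
Rod cross-section A_rod = π/4 × (64.2 mm)² = 3237 mm^2
v = Q_pump / A_rod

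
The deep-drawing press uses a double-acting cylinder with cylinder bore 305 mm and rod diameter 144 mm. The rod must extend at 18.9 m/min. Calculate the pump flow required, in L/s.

Q ≈ 23.0 L/s

Cap-side area A_cap = π/4 × (305 mm)² = 73060 mm^2
Q = A × v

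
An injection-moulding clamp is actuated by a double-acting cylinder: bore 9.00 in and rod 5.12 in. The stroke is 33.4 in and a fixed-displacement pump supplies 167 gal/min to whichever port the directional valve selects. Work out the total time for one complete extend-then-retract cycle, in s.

Cap-side area A_cap = π/4 × (9.00 in)² = 63.62 in^2
Rod-side annular area A_ann = π/4 × (9.00² − 5.12²) = 43.03 in^2
t_ext = A_cap·L/Q = 3.305 s
t_ret = A_ann·L/Q = 2.235 s
t_cycle = t_ext + t_ret

t ≈ 5.54 s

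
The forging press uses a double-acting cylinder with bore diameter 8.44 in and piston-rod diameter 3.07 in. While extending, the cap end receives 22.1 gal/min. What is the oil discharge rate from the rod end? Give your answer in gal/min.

Q_out ≈ 19.2 gal/min

Cap-side area A_cap = π/4 × (8.44 in)² = 55.95 in^2
Rod-side annular area A_ann = π/4 × (8.44² − 3.07²) = 48.54 in^2
Piston speed v = Q_in/A_cap; rod-end outflow Q_out = v × A_ann = Q_in × A_ann/A_cap.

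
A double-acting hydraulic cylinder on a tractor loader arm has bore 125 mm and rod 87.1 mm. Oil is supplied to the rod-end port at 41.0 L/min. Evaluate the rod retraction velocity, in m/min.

v ≈ 6.49 m/min

Rod-side annular area A_ann = π/4 × (125² − 87.1²) = 6313 mm^2
Flow into the rod-end port fills the annular volume.
v = Q / A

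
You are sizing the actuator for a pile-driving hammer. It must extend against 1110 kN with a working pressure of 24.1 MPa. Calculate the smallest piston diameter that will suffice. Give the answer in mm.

D ≈ 242 mm

Extension force acts on the full piston face: F = P × (π/4)D².
D = √(4F / (πP)) = √(4 × 1110 kN / (π × 24.1 MPa))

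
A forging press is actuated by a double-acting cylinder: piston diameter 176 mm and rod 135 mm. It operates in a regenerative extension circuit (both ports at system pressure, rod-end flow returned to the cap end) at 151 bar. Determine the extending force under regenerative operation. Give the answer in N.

F ≈ 2.16e5 N

With equal pressure on both faces, forces on the annular region cancel; the net push is pressure × rod cross-section.
Rod cross-section A_rod = π/4 × (135 mm)² = 14310 mm^2
F = P × A_rod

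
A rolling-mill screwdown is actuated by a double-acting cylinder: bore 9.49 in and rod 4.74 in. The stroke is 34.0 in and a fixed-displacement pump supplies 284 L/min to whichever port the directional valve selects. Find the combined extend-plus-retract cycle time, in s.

Cap-side area A_cap = π/4 × (9.49 in)² = 70.73 in^2
Rod-side annular area A_ann = π/4 × (9.49² − 4.74²) = 53.09 in^2
t_ext = A_cap·L/Q = 8.326 s
t_ret = A_ann·L/Q = 6.249 s
t_cycle = t_ext + t_ret

t ≈ 14.6 s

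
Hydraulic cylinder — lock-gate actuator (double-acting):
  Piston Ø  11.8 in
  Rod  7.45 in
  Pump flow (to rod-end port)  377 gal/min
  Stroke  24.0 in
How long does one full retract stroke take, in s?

Rod-side annular area A_ann = π/4 × (11.8² − 7.45²) = 65.77 in^2
Swept volume V = A × L; t = V / Q = A·L / Q

t ≈ 1.09 s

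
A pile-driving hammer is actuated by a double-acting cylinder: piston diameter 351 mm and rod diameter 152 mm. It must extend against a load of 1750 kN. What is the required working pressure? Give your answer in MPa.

P ≈ 18.1 MPa

Cap-side area A_cap = π/4 × (351 mm)² = 96760 mm^2
P = F / A = 1750 kN / A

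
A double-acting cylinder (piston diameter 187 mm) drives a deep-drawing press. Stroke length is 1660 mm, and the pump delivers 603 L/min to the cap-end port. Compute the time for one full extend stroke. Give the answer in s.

Cap-side area A_cap = π/4 × (187 mm)² = 27460 mm^2
Swept volume V = A × L; t = V / Q = A·L / Q

t ≈ 4.54 s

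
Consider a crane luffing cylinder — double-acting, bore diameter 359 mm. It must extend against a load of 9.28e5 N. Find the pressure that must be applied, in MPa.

P ≈ 9.17 MPa

Cap-side area A_cap = π/4 × (359 mm)² = 1.012e5 mm^2
P = F / A = 9.28e5 N / A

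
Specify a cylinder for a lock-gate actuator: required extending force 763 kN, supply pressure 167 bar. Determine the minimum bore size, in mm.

D ≈ 241 mm

Extension force acts on the full piston face: F = P × (π/4)D².
D = √(4F / (πP)) = √(4 × 763 kN / (π × 167 bar))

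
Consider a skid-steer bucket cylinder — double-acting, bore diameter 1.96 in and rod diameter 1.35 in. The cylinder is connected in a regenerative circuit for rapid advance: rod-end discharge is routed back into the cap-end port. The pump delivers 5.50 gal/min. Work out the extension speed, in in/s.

v ≈ 14.8 in/s

In regeneration the rod-end outflow joins the pump flow into the cap end, so the net volume the pump must supply per unit advance equals the rod cross-section area.
Rod cross-section A_rod = π/4 × (1.35 in)² = 1.431 in^2
v = Q_pump / A_rod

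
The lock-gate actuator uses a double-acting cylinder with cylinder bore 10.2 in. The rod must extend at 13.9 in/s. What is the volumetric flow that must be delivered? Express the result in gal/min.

Cap-side area A_cap = π/4 × (10.2 in)² = 81.71 in^2
Q = A × v

Q ≈ 295 gal/min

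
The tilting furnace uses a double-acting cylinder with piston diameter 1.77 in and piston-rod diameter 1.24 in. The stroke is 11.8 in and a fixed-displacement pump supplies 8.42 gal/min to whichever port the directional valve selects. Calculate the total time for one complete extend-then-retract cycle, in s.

Cap-side area A_cap = π/4 × (1.77 in)² = 2.461 in^2
Rod-side annular area A_ann = π/4 × (1.77² − 1.24²) = 1.253 in^2
t_ext = A_cap·L/Q = 0.8957 s
t_ret = A_ann·L/Q = 0.4561 s
t_cycle = t_ext + t_ret

t ≈ 1.35 s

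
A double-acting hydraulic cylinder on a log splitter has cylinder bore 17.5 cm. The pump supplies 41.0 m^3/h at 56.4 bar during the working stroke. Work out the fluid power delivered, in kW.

Hydraulic power = P × Q

W ≈ 64.2 kW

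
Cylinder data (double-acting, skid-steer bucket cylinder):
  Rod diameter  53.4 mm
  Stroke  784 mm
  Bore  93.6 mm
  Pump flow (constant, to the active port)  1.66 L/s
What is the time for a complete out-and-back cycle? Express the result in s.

t ≈ 5.44 s

Cap-side area A_cap = π/4 × (93.6 mm)² = 6881 mm^2
Rod-side annular area A_ann = π/4 × (93.6² − 53.4²) = 4641 mm^2
t_ext = A_cap·L/Q = 3.250 s
t_ret = A_ann·L/Q = 2.192 s
t_cycle = t_ext + t_ret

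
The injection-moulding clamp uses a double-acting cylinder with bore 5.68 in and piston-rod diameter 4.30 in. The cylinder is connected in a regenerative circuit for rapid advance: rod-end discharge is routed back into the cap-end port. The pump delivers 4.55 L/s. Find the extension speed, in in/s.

v ≈ 19.1 in/s

In regeneration the rod-end outflow joins the pump flow into the cap end, so the net volume the pump must supply per unit advance equals the rod cross-section area.
Rod cross-section A_rod = π/4 × (4.30 in)² = 14.52 in^2
v = Q_pump / A_rod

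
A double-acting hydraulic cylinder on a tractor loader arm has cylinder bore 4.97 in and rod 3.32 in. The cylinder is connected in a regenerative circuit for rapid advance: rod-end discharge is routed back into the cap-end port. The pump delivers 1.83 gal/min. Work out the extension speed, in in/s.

v ≈ 0.814 in/s

In regeneration the rod-end outflow joins the pump flow into the cap end, so the net volume the pump must supply per unit advance equals the rod cross-section area.
Rod cross-section A_rod = π/4 × (3.32 in)² = 8.657 in^2
v = Q_pump / A_rod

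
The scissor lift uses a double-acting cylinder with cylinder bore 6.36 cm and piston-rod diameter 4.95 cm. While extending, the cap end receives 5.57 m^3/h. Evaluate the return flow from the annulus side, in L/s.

Q_out ≈ 0.610 L/s

Cap-side area A_cap = π/4 × (6.36 cm)² = 31.77 cm^2
Rod-side annular area A_ann = π/4 × (6.36² − 4.95²) = 12.52 cm^2
Piston speed v = Q_in/A_cap; rod-end outflow Q_out = v × A_ann = Q_in × A_ann/A_cap.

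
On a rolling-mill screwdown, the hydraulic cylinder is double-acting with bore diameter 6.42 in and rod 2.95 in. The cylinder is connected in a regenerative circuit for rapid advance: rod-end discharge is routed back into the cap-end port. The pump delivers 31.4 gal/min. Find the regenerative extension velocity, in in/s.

v ≈ 17.7 in/s

In regeneration the rod-end outflow joins the pump flow into the cap end, so the net volume the pump must supply per unit advance equals the rod cross-section area.
Rod cross-section A_rod = π/4 × (2.95 in)² = 6.835 in^2
v = Q_pump / A_rod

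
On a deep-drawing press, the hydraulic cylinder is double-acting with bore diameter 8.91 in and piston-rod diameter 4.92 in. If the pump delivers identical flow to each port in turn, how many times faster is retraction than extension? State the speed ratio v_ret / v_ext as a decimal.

Cap-side area A_cap = π/4 × (8.91 in)² = 62.35 in^2
Rod-side annular area A_ann = π/4 × (8.91² − 4.92²) = 43.34 in^2
For equal Q, v ∝ 1/A, so v_ret/v_ext = A_cap/A_ann.

v_ret/v_ext ≈ 1.44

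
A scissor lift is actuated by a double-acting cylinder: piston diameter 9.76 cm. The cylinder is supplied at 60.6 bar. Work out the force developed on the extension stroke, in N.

Cap-side area A_cap = π/4 × (9.76 cm)² = 74.82 cm^2
F = P × A_cap = 60.6 bar × A_cap

F ≈ 45300 N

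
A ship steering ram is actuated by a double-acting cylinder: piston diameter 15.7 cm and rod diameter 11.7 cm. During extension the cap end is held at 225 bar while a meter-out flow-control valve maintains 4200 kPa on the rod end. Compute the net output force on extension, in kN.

Cap-side area A_cap = π/4 × (15.7 cm)² = 193.6 cm^2
Rod-side annular area A_ann = π/4 × (15.7² − 11.7²) = 86.08 cm^2
Net thrust = P_cap·A_cap − P_rod·A_ann = 435.6 kN − 36.15 kN

F ≈ 399 kN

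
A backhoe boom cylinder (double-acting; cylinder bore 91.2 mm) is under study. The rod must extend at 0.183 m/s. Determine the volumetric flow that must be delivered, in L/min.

Q ≈ 71.7 L/min

Cap-side area A_cap = π/4 × (91.2 mm)² = 6533 mm^2
Q = A × v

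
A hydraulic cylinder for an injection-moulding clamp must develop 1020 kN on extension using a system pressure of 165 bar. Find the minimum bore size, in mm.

Extension force acts on the full piston face: F = P × (π/4)D².
D = √(4F / (πP)) = √(4 × 1020 kN / (π × 165 bar))

D ≈ 281 mm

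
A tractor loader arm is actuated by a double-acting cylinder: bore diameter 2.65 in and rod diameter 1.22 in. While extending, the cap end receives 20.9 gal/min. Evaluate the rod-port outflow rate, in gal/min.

Cap-side area A_cap = π/4 × (2.65 in)² = 5.515 in^2
Rod-side annular area A_ann = π/4 × (2.65² − 1.22²) = 4.346 in^2
Piston speed v = Q_in/A_cap; rod-end outflow Q_out = v × A_ann = Q_in × A_ann/A_cap.

Q_out ≈ 16.5 gal/min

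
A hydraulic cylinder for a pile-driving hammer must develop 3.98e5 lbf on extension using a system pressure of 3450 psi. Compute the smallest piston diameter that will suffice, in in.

D ≈ 12.1 in

Extension force acts on the full piston face: F = P × (π/4)D².
D = √(4F / (πP)) = √(4 × 3.98e5 lbf / (π × 3450 psi))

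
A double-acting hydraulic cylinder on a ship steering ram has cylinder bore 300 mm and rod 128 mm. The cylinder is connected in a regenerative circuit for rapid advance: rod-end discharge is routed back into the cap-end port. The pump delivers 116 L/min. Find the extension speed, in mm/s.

In regeneration the rod-end outflow joins the pump flow into the cap end, so the net volume the pump must supply per unit advance equals the rod cross-section area.
Rod cross-section A_rod = π/4 × (128 mm)² = 12870 mm^2
v = Q_pump / A_rod

v ≈ 150 mm/s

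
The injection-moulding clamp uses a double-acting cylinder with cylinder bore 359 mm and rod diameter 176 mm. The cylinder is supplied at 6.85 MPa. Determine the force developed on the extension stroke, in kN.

Cap-side area A_cap = π/4 × (359 mm)² = 1.012e5 mm^2
F = P × A_cap = 6.85 MPa × A_cap

F ≈ 693 kN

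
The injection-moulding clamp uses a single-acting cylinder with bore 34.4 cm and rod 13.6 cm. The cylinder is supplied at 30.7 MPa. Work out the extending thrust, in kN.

F ≈ 2850 kN

Cap-side area A_cap = π/4 × (34.4 cm)² = 929.4 cm^2
F = P × A_cap = 30.7 MPa × A_cap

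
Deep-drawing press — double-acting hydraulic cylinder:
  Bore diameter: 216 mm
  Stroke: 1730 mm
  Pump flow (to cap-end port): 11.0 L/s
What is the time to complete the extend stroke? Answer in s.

Cap-side area A_cap = π/4 × (216 mm)² = 36640 mm^2
Swept volume V = A × L; t = V / Q = A·L / Q

t ≈ 5.76 s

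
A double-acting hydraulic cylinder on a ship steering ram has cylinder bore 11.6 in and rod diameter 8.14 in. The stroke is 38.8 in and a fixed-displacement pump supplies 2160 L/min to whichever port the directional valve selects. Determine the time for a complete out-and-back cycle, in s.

Cap-side area A_cap = π/4 × (11.6 in)² = 105.7 in^2
Rod-side annular area A_ann = π/4 × (11.6² − 8.14²) = 53.64 in^2
t_ext = A_cap·L/Q = 1.867 s
t_ret = A_ann·L/Q = 0.9474 s
t_cycle = t_ext + t_ret

t ≈ 2.81 s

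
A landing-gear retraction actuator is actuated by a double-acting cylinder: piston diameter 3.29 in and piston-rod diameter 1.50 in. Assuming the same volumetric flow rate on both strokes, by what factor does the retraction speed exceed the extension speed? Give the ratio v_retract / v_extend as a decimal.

v_ret/v_ext ≈ 1.26

Cap-side area A_cap = π/4 × (3.29 in)² = 8.501 in^2
Rod-side annular area A_ann = π/4 × (3.29² − 1.50²) = 6.734 in^2
For equal Q, v ∝ 1/A, so v_ret/v_ext = A_cap/A_ann.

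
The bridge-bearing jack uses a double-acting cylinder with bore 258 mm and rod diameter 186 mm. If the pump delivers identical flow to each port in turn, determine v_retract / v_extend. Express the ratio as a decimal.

v_ret/v_ext ≈ 2.08

Cap-side area A_cap = π/4 × (258 mm)² = 52280 mm^2
Rod-side annular area A_ann = π/4 × (258² − 186²) = 25110 mm^2
For equal Q, v ∝ 1/A, so v_ret/v_ext = A_cap/A_ann.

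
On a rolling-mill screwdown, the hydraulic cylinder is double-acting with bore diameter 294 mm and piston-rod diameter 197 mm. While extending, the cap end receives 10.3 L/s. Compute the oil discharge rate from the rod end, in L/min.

Cap-side area A_cap = π/4 × (294 mm)² = 67890 mm^2
Rod-side annular area A_ann = π/4 × (294² − 197²) = 37410 mm^2
Piston speed v = Q_in/A_cap; rod-end outflow Q_out = v × A_ann = Q_in × A_ann/A_cap.

Q_out ≈ 341 L/min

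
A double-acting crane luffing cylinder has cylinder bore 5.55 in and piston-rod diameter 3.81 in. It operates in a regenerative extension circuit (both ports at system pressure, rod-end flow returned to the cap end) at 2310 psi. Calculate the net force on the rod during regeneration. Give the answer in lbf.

With equal pressure on both faces, forces on the annular region cancel; the net push is pressure × rod cross-section.
Rod cross-section A_rod = π/4 × (3.81 in)² = 11.40 in^2
F = P × A_rod

F ≈ 26300 lbf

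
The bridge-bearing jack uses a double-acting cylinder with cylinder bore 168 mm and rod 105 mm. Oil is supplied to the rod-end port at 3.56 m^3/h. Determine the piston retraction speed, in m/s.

Rod-side annular area A_ann = π/4 × (168² − 105²) = 13510 mm^2
Flow into the rod-end port fills the annular volume.
v = Q / A

v ≈ 0.0732 m/s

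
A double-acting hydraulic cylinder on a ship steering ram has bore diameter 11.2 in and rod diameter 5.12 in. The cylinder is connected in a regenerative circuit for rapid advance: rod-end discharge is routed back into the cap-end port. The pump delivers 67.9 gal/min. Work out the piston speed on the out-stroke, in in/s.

v ≈ 12.7 in/s

In regeneration the rod-end outflow joins the pump flow into the cap end, so the net volume the pump must supply per unit advance equals the rod cross-section area.
Rod cross-section A_rod = π/4 × (5.12 in)² = 20.59 in^2
v = Q_pump / A_rod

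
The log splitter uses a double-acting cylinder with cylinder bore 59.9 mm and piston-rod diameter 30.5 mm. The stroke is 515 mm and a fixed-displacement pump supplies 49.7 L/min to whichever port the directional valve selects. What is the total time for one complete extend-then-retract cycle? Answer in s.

t ≈ 3.05 s

Cap-side area A_cap = π/4 × (59.9 mm)² = 2818 mm^2
Rod-side annular area A_ann = π/4 × (59.9² − 30.5²) = 2087 mm^2
t_ext = A_cap·L/Q = 1.752 s
t_ret = A_ann·L/Q = 1.298 s
t_cycle = t_ext + t_ret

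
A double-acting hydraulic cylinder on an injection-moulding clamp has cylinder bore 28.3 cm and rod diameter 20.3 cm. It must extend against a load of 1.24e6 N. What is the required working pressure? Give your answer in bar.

Cap-side area A_cap = π/4 × (28.3 cm)² = 629.0 cm^2
P = F / A = 1.24e6 N / A

P ≈ 197 bar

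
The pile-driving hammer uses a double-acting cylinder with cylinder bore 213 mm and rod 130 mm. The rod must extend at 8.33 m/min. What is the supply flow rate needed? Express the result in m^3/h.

Q ≈ 17.8 m^3/h

Cap-side area A_cap = π/4 × (213 mm)² = 35630 mm^2
Q = A × v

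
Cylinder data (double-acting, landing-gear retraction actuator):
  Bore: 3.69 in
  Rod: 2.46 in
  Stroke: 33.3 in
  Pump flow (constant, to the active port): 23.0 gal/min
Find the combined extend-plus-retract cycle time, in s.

t ≈ 6.26 s

Cap-side area A_cap = π/4 × (3.69 in)² = 10.69 in^2
Rod-side annular area A_ann = π/4 × (3.69² − 2.46²) = 5.941 in^2
t_ext = A_cap·L/Q = 4.022 s
t_ret = A_ann·L/Q = 2.234 s
t_cycle = t_ext + t_ret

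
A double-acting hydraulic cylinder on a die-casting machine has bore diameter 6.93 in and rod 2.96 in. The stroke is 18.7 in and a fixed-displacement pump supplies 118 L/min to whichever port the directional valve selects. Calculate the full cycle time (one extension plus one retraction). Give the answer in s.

Cap-side area A_cap = π/4 × (6.93 in)² = 37.72 in^2
Rod-side annular area A_ann = π/4 × (6.93² − 2.96²) = 30.84 in^2
t_ext = A_cap·L/Q = 5.877 s
t_ret = A_ann·L/Q = 4.805 s
t_cycle = t_ext + t_ret

t ≈ 10.7 s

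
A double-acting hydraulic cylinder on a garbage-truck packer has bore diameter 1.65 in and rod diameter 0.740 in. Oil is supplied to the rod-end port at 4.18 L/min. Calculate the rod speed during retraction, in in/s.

Rod-side annular area A_ann = π/4 × (1.65² − 0.740²) = 1.708 in^2
Flow into the rod-end port fills the annular volume.
v = Q / A

v ≈ 2.49 in/s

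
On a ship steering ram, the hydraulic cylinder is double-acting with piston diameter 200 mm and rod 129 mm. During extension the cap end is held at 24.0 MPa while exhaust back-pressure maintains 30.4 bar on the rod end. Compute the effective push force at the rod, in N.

Cap-side area A_cap = π/4 × (200 mm)² = 31420 mm^2
Rod-side annular area A_ann = π/4 × (200² − 129²) = 18350 mm^2
Net thrust = P_cap·A_cap − P_rod·A_ann = 7.540e5 N − 55770 N

F ≈ 6.98e5 N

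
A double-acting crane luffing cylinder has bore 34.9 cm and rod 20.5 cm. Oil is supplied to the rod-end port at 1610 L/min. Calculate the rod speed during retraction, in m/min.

Rod-side annular area A_ann = π/4 × (34.9² − 20.5²) = 626.6 cm^2
Flow into the rod-end port fills the annular volume.
v = Q / A

v ≈ 25.7 m/min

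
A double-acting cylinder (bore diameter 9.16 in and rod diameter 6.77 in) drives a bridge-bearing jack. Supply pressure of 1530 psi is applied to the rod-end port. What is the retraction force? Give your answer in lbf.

Rod-side annular area A_ann = π/4 × (9.16² − 6.77²) = 29.90 in^2
On retraction the pressure acts on the annular area (bore minus rod).
F = P × A_ann

F ≈ 45800 lbf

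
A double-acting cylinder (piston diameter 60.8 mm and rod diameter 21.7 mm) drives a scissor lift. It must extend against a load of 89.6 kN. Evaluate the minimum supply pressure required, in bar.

P ≈ 309 bar

Cap-side area A_cap = π/4 × (60.8 mm)² = 2903 mm^2
P = F / A = 89.6 kN / A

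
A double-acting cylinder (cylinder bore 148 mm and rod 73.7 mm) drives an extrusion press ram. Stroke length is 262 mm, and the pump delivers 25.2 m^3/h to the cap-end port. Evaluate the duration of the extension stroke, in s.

t ≈ 0.644 s

Cap-side area A_cap = π/4 × (148 mm)² = 17200 mm^2
Swept volume V = A × L; t = V / Q = A·L / Q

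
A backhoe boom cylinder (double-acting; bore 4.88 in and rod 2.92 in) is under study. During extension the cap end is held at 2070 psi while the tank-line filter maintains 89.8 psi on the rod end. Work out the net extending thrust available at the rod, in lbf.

Cap-side area A_cap = π/4 × (4.88 in)² = 18.70 in^2
Rod-side annular area A_ann = π/4 × (4.88² − 2.92²) = 12.01 in^2
Net thrust = P_cap·A_cap − P_rod·A_ann = 38720 lbf − 1078 lbf

F ≈ 37600 lbf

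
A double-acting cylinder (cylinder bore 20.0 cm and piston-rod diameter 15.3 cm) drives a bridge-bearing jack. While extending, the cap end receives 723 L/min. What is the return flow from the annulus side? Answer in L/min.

Cap-side area A_cap = π/4 × (20.0 cm)² = 314.2 cm^2
Rod-side annular area A_ann = π/4 × (20.0² − 15.3²) = 130.3 cm^2
Piston speed v = Q_in/A_cap; rod-end outflow Q_out = v × A_ann = Q_in × A_ann/A_cap.

Q_out ≈ 300 L/min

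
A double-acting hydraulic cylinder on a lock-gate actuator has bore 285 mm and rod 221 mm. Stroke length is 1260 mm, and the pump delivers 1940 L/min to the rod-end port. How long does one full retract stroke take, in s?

Rod-side annular area A_ann = π/4 × (285² − 221²) = 25430 mm^2
Swept volume V = A × L; t = V / Q = A·L / Q

t ≈ 0.991 s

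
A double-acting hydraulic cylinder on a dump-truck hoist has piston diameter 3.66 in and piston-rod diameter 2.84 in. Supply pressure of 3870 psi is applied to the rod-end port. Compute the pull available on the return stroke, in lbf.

F ≈ 16200 lbf

Rod-side annular area A_ann = π/4 × (3.66² − 2.84²) = 4.186 in^2
On retraction the pressure acts on the annular area (bore minus rod).
F = P × A_ann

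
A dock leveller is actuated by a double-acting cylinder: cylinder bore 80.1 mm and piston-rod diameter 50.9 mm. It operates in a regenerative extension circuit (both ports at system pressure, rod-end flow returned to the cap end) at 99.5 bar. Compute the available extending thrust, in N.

With equal pressure on both faces, forces on the annular region cancel; the net push is pressure × rod cross-section.
Rod cross-section A_rod = π/4 × (50.9 mm)² = 2035 mm^2
F = P × A_rod

F ≈ 20200 N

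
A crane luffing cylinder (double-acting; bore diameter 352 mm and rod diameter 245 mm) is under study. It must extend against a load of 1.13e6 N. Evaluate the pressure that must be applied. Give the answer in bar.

P ≈ 116 bar

Cap-side area A_cap = π/4 × (352 mm)² = 97310 mm^2
P = F / A = 1.13e6 N / A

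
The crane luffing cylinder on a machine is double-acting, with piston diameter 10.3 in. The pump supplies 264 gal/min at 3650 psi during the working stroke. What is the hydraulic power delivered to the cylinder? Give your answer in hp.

W ≈ 562 hp

Hydraulic power = P × Q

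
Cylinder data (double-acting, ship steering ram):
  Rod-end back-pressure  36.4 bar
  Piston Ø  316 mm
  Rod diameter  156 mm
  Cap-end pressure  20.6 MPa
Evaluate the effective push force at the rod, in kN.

Cap-side area A_cap = π/4 × (316 mm)² = 78430 mm^2
Rod-side annular area A_ann = π/4 × (316² − 156²) = 59310 mm^2
Net thrust = P_cap·A_cap − P_rod·A_ann = 1616 kN − 215.9 kN

F ≈ 1400 kN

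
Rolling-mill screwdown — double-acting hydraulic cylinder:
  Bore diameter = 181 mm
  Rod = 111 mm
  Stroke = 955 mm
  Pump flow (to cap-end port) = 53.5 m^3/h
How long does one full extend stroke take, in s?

t ≈ 1.65 s

Cap-side area A_cap = π/4 × (181 mm)² = 25730 mm^2
Swept volume V = A × L; t = V / Q = A·L / Q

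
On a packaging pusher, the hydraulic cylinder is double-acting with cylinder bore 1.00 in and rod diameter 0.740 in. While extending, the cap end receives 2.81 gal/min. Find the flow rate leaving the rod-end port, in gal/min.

Cap-side area A_cap = π/4 × (1.00 in)² = 0.7854 in^2
Rod-side annular area A_ann = π/4 × (1.00² − 0.740²) = 0.3553 in^2
Piston speed v = Q_in/A_cap; rod-end outflow Q_out = v × A_ann = Q_in × A_ann/A_cap.

Q_out ≈ 1.27 gal/min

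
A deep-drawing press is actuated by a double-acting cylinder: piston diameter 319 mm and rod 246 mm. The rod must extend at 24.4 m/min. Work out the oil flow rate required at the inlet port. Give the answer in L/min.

Q ≈ 1950 L/min

Cap-side area A_cap = π/4 × (319 mm)² = 79920 mm^2
Q = A × v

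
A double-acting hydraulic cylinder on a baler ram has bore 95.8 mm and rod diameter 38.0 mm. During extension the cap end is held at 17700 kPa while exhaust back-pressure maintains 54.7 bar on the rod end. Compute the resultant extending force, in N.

F ≈ 94400 N

Cap-side area A_cap = π/4 × (95.8 mm)² = 7208 mm^2
Rod-side annular area A_ann = π/4 × (95.8² − 38.0²) = 6074 mm^2
Net thrust = P_cap·A_cap − P_rod·A_ann = 1.276e5 N − 33220 N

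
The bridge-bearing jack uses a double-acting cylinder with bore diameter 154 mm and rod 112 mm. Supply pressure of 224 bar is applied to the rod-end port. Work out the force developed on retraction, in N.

Rod-side annular area A_ann = π/4 × (154² − 112²) = 8774 mm^2
On retraction the pressure acts on the annular area (bore minus rod).
F = P × A_ann

F ≈ 1.97e5 N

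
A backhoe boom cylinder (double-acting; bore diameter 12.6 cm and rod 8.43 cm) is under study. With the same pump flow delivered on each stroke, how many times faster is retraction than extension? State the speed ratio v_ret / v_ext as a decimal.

v_ret/v_ext ≈ 1.81

Cap-side area A_cap = π/4 × (12.6 cm)² = 124.7 cm^2
Rod-side annular area A_ann = π/4 × (12.6² − 8.43²) = 68.88 cm^2
For equal Q, v ∝ 1/A, so v_ret/v_ext = A_cap/A_ann.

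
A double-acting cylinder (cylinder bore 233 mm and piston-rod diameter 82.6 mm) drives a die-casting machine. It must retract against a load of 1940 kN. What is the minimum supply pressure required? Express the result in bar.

P ≈ 520 bar

Rod-side annular area A_ann = π/4 × (233² − 82.6²) = 37280 mm^2
Retraction: pressure acts on the annular area.
P = F / A = 1940 kN / A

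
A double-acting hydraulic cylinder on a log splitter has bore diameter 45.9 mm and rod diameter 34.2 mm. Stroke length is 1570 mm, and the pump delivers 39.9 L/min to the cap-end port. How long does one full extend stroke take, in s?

t ≈ 3.91 s

Cap-side area A_cap = π/4 × (45.9 mm)² = 1655 mm^2
Swept volume V = A × L; t = V / Q = A·L / Q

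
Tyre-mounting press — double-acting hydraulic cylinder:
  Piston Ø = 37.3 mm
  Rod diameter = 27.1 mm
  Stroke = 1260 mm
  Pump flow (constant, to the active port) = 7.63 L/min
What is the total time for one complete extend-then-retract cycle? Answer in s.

Cap-side area A_cap = π/4 × (37.3 mm)² = 1093 mm^2
Rod-side annular area A_ann = π/4 × (37.3² − 27.1²) = 515.9 mm^2
t_ext = A_cap·L/Q = 10.83 s
t_ret = A_ann·L/Q = 5.112 s
t_cycle = t_ext + t_ret

t ≈ 15.9 s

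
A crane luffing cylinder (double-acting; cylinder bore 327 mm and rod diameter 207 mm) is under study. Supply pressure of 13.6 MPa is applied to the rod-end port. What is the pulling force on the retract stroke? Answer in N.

F ≈ 6.84e5 N

Rod-side annular area A_ann = π/4 × (327² − 207²) = 50330 mm^2
On retraction the pressure acts on the annular area (bore minus rod).
F = P × A_ann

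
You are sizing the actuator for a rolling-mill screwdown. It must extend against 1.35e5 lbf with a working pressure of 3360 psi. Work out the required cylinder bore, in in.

Extension force acts on the full piston face: F = P × (π/4)D².
D = √(4F / (πP)) = √(4 × 1.35e5 lbf / (π × 3360 psi))

D ≈ 7.15 in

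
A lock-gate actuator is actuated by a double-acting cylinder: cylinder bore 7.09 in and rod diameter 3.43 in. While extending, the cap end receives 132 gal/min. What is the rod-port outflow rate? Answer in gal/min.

Cap-side area A_cap = π/4 × (7.09 in)² = 39.48 in^2
Rod-side annular area A_ann = π/4 × (7.09² − 3.43²) = 30.24 in^2
Piston speed v = Q_in/A_cap; rod-end outflow Q_out = v × A_ann = Q_in × A_ann/A_cap.

Q_out ≈ 101 gal/min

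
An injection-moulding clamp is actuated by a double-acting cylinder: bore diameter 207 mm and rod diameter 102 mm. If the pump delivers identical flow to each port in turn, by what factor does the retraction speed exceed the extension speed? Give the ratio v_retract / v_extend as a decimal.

v_ret/v_ext ≈ 1.32

Cap-side area A_cap = π/4 × (207 mm)² = 33650 mm^2
Rod-side annular area A_ann = π/4 × (207² − 102²) = 25480 mm^2
For equal Q, v ∝ 1/A, so v_ret/v_ext = A_cap/A_ann.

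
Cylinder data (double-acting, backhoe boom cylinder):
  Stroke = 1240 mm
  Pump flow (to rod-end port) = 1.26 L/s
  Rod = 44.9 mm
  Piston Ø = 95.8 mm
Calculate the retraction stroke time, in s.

Rod-side annular area A_ann = π/4 × (95.8² − 44.9²) = 5625 mm^2
Swept volume V = A × L; t = V / Q = A·L / Q

t ≈ 5.54 s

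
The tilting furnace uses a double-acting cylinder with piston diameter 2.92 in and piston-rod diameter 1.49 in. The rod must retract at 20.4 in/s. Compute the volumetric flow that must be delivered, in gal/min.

Rod-side annular area A_ann = π/4 × (2.92² − 1.49²) = 4.953 in^2
Q = A × v

Q ≈ 26.2 gal/min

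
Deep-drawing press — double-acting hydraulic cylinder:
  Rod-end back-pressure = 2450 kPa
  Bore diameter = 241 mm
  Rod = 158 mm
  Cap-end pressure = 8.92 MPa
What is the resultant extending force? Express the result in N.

F ≈ 3.43e5 N

Cap-side area A_cap = π/4 × (241 mm)² = 45620 mm^2
Rod-side annular area A_ann = π/4 × (241² − 158²) = 26010 mm^2
Net thrust = P_cap·A_cap − P_rod·A_ann = 4.069e5 N − 63720 N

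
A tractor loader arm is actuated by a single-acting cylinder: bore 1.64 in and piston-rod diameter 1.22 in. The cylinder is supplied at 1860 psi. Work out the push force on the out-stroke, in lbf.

Cap-side area A_cap = π/4 × (1.64 in)² = 2.112 in^2
F = P × A_cap = 1860 psi × A_cap

F ≈ 3930 lbf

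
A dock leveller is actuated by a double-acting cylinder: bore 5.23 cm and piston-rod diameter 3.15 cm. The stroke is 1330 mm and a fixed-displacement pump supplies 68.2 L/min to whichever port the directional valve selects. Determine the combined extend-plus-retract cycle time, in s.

t ≈ 4.12 s

Cap-side area A_cap = π/4 × (5.23 cm)² = 21.48 cm^2
Rod-side annular area A_ann = π/4 × (5.23² − 3.15²) = 13.69 cm^2
t_ext = A_cap·L/Q = 2.514 s
t_ret = A_ann·L/Q = 1.602 s
t_cycle = t_ext + t_ret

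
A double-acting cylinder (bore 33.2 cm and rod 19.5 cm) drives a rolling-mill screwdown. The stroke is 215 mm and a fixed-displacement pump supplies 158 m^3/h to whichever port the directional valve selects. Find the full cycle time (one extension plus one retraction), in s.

t ≈ 0.702 s

Cap-side area A_cap = π/4 × (33.2 cm)² = 865.7 cm^2
Rod-side annular area A_ann = π/4 × (33.2² − 19.5²) = 567.0 cm^2
t_ext = A_cap·L/Q = 0.4241 s
t_ret = A_ann·L/Q = 0.2778 s
t_cycle = t_ext + t_ret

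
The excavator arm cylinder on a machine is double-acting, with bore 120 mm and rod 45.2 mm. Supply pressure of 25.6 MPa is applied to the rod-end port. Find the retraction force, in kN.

F ≈ 248 kN

Rod-side annular area A_ann = π/4 × (120² − 45.2²) = 9705 mm^2
On retraction the pressure acts on the annular area (bore minus rod).
F = P × A_ann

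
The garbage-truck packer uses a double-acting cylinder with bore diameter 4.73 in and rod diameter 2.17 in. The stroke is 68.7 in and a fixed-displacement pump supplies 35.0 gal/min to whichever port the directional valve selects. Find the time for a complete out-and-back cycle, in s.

Cap-side area A_cap = π/4 × (4.73 in)² = 17.57 in^2
Rod-side annular area A_ann = π/4 × (4.73² − 2.17²) = 13.87 in^2
t_ext = A_cap·L/Q = 8.959 s
t_ret = A_ann·L/Q = 7.073 s
t_cycle = t_ext + t_ret

t ≈ 16.0 s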